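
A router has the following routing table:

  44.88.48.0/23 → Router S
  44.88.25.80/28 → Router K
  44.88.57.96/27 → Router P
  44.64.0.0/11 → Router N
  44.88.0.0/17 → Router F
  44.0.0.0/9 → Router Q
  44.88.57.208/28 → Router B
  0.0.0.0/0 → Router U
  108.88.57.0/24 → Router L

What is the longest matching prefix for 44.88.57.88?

44.88.0.0/17

Entries matching 44.88.57.88:
  0.0.0.0/0 (default, matches everything)
  44.0.0.0/9 (44.0.0.0 - 44.127.255.255)
  44.64.0.0/11 (44.64.0.0 - 44.95.255.255)
  44.88.0.0/17 (44.88.0.0 - 44.88.127.255)
Most specific is 44.88.0.0/17.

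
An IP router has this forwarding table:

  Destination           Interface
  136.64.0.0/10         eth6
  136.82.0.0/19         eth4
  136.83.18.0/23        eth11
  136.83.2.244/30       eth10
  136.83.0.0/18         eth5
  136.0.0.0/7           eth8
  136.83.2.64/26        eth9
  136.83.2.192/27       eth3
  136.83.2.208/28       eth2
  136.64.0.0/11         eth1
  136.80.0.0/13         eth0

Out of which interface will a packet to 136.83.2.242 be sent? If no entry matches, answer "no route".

eth5

Routes whose prefix contains 136.83.2.242:
  136.0.0.0/7 (136.0.0.0 - 137.255.255.255) -> eth8
  136.64.0.0/10 (136.64.0.0 - 136.127.255.255) -> eth6
  136.64.0.0/11 (136.64.0.0 - 136.95.255.255) -> eth1
  136.80.0.0/13 (136.80.0.0 - 136.87.255.255) -> eth0
  136.83.0.0/18 (136.83.0.0 - 136.83.63.255) -> eth5
More-specific entries that do NOT match:
  136.83.2.244/30 (136.83.2.244 - 136.83.2.247) does not contain 136.83.2.242
  136.83.2.208/28 (136.83.2.208 - 136.83.2.223) does not contain 136.83.2.242
  136.83.2.192/27 (136.83.2.192 - 136.83.2.223) does not contain 136.83.2.242
  136.83.2.64/26 (136.83.2.64 - 136.83.2.127) does not contain 136.83.2.242
  136.83.18.0/23 (136.83.18.0 - 136.83.19.255) does not contain 136.83.2.242
  136.82.0.0/19 (136.82.0.0 - 136.82.31.255) does not contain 136.83.2.242
Longest matching prefix is /18 -> interface eth5.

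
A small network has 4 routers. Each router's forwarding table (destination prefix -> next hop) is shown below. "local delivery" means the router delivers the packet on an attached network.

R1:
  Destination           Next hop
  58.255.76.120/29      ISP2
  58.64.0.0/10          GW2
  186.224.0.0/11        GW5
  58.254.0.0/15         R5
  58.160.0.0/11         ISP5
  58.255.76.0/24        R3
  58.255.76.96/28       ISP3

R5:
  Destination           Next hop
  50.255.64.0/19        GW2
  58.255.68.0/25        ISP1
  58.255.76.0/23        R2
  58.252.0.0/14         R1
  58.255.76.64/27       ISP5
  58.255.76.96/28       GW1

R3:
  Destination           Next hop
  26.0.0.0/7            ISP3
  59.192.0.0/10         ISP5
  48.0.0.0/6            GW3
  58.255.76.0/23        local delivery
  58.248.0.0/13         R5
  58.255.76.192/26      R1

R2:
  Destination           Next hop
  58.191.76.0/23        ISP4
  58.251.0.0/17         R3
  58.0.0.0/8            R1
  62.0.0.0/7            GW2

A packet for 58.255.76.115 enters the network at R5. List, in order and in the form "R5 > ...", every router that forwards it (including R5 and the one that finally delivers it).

R5 > R2 > R1 > R3

At R5: longest match for 58.255.76.115 is 58.255.76.0/23 -> R2
At R2: longest match for 58.255.76.115 is 58.0.0.0/8 -> R1
At R1: longest match for 58.255.76.115 is 58.255.76.0/24 -> R3
At R3: longest match for 58.255.76.115 is 58.255.76.0/23 -> local delivery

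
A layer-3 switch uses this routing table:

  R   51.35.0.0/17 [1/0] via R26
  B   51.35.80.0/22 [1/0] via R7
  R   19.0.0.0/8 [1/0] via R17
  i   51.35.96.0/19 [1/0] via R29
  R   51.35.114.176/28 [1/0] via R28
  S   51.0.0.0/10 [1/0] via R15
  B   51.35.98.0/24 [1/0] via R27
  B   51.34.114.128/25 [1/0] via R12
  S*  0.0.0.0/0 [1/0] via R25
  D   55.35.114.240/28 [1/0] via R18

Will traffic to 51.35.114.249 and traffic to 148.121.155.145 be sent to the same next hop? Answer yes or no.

51.35.114.249: longest match 51.35.96.0/19 -> R29
148.121.155.145: longest match 0.0.0.0/0 -> R25

no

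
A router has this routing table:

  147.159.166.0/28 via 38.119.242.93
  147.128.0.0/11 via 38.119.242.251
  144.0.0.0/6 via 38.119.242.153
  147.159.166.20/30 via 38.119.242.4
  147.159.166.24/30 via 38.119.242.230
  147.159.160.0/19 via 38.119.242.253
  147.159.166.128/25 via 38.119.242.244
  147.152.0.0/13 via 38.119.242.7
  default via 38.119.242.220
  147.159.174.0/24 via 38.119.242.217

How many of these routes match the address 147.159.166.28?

5

Prefixes containing 147.159.166.28:
  0.0.0.0/0 (default, matches everything)
  144.0.0.0/6 (144.0.0.0 - 147.255.255.255)
  147.128.0.0/11 (147.128.0.0 - 147.159.255.255)
  147.152.0.0/13 (147.152.0.0 - 147.159.255.255)
  147.159.160.0/19 (147.159.160.0 - 147.159.191.255)
Total matching entries: 5.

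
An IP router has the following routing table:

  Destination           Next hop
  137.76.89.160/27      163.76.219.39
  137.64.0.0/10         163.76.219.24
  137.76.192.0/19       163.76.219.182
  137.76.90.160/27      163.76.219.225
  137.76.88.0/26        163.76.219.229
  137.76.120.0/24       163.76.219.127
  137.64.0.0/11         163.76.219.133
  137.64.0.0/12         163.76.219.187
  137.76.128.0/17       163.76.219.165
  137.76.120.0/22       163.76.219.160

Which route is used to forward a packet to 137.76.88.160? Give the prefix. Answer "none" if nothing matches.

Entries matching 137.76.88.160:
  137.64.0.0/10 (137.64.0.0 - 137.127.255.255)
  137.64.0.0/11 (137.64.0.0 - 137.95.255.255)
  137.64.0.0/12 (137.64.0.0 - 137.79.255.255)
Most specific is 137.64.0.0/12.

137.64.0.0/12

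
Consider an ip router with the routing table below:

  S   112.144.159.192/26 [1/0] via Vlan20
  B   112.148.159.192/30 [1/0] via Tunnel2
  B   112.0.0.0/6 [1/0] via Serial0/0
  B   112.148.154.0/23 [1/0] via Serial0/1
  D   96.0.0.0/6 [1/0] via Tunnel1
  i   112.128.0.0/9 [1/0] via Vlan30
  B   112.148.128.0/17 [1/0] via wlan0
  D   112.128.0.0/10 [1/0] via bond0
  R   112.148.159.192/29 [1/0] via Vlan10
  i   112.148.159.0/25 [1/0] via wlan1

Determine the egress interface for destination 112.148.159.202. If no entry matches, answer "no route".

wlan0

Routes whose prefix contains 112.148.159.202:
  112.0.0.0/6 (112.0.0.0 - 115.255.255.255) -> Serial0/0
  112.128.0.0/9 (112.128.0.0 - 112.255.255.255) -> Vlan30
  112.128.0.0/10 (112.128.0.0 - 112.191.255.255) -> bond0
  112.148.128.0/17 (112.148.128.0 - 112.148.255.255) -> wlan0
More-specific entries that do NOT match:
  112.148.159.192/30 (112.148.159.192 - 112.148.159.195) does not contain 112.148.159.202
  112.148.159.192/29 (112.148.159.192 - 112.148.159.199) does not contain 112.148.159.202
  112.144.159.192/26 (112.144.159.192 - 112.144.159.255) does not contain 112.148.159.202
  112.148.159.0/25 (112.148.159.0 - 112.148.159.127) does not contain 112.148.159.202
  112.148.154.0/23 (112.148.154.0 - 112.148.155.255) does not contain 112.148.159.202
Longest matching prefix is /17 -> interface wlan0.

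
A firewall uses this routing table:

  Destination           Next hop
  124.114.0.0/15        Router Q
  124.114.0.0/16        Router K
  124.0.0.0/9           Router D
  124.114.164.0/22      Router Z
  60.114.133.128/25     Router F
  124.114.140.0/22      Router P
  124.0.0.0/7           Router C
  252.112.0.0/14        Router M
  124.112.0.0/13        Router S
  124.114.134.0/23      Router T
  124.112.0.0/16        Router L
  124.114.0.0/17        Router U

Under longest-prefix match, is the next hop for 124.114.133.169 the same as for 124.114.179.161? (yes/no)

124.114.133.169: longest match 124.114.0.0/16 -> Router K
124.114.179.161: longest match 124.114.0.0/16 -> Router K

yes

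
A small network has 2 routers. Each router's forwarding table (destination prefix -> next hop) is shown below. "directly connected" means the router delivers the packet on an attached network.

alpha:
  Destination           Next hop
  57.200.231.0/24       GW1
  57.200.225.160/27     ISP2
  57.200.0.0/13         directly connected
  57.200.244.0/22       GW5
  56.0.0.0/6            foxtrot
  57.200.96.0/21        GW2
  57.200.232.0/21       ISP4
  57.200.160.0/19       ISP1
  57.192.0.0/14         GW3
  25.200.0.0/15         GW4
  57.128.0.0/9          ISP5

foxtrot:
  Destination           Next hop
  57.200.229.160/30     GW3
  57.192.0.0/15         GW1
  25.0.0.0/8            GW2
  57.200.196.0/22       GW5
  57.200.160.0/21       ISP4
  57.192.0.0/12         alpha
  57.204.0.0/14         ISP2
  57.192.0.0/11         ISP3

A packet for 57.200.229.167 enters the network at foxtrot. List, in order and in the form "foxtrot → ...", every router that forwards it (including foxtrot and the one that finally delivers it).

foxtrot → alpha

At foxtrot: longest match for 57.200.229.167 is 57.192.0.0/12 -> alpha
At alpha: longest match for 57.200.229.167 is 57.200.0.0/13 -> directly connected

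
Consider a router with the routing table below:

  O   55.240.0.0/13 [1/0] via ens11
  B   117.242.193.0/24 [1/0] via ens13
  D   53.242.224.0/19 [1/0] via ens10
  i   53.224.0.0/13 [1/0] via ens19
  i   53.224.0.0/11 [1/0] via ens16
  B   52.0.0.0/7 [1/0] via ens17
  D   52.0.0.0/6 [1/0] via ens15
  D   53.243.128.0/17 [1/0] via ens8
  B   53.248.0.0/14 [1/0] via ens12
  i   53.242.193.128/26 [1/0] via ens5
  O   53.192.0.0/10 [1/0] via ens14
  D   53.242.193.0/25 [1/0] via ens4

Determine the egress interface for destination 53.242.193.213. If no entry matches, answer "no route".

Routes whose prefix contains 53.242.193.213:
  52.0.0.0/6 (52.0.0.0 - 55.255.255.255) -> ens15
  52.0.0.0/7 (52.0.0.0 - 53.255.255.255) -> ens17
  53.192.0.0/10 (53.192.0.0 - 53.255.255.255) -> ens14
  53.224.0.0/11 (53.224.0.0 - 53.255.255.255) -> ens16
More-specific entries that do NOT match:
  53.242.193.128/26 (53.242.193.128 - 53.242.193.191) does not contain 53.242.193.213
  53.242.193.0/25 (53.242.193.0 - 53.242.193.127) does not contain 53.242.193.213
  117.242.193.0/24 (117.242.193.0 - 117.242.193.255) does not contain 53.242.193.213
  53.242.224.0/19 (53.242.224.0 - 53.242.255.255) does not contain 53.242.193.213
  53.243.128.0/17 (53.243.128.0 - 53.243.255.255) does not contain 53.242.193.213
  53.248.0.0/14 (53.248.0.0 - 53.251.255.255) does not contain 53.242.193.213
  55.240.0.0/13 (55.240.0.0 - 55.247.255.255) does not contain 53.242.193.213
  53.224.0.0/13 (53.224.0.0 - 53.231.255.255) does not contain 53.242.193.213
Longest matching prefix is /11 -> interface ens16.

ens16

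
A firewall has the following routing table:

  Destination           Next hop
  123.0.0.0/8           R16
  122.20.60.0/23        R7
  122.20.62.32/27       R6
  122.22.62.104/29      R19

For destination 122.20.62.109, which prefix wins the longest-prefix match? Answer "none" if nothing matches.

122.20.62.109 is outside every listed prefix and there is no default route.

none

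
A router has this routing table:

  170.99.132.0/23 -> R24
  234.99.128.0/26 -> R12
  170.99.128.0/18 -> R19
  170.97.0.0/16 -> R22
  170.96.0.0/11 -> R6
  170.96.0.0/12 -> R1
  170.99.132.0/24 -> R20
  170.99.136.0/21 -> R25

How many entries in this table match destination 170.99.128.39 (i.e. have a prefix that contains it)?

3

Prefixes containing 170.99.128.39:
  170.96.0.0/11 (170.96.0.0 - 170.127.255.255)
  170.96.0.0/12 (170.96.0.0 - 170.111.255.255)
  170.99.128.0/18 (170.99.128.0 - 170.99.191.255)
Total matching entries: 3.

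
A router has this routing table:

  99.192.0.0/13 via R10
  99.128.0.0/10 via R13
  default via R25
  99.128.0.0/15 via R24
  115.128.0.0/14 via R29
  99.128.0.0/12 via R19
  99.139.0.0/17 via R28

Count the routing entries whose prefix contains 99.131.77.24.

Prefixes containing 99.131.77.24:
  0.0.0.0/0 (default, matches everything)
  99.128.0.0/10 (99.128.0.0 - 99.191.255.255)
  99.128.0.0/12 (99.128.0.0 - 99.143.255.255)
Total matching entries: 3.

3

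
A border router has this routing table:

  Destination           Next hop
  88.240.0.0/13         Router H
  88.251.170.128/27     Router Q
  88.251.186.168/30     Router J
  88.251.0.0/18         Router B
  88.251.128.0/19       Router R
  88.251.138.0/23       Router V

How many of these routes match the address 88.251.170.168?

0

No listed prefix contains 88.251.170.168.
Total matching entries: 0.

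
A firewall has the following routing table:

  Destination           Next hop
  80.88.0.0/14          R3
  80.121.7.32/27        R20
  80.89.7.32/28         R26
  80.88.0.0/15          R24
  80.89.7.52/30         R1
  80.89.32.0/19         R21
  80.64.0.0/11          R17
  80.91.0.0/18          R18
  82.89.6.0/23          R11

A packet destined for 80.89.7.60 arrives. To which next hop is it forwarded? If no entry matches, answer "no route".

R24

Routes whose prefix contains 80.89.7.60:
  80.64.0.0/11 (80.64.0.0 - 80.95.255.255) -> R17
  80.88.0.0/14 (80.88.0.0 - 80.91.255.255) -> R3
  80.88.0.0/15 (80.88.0.0 - 80.89.255.255) -> R24
More-specific entries that do NOT match:
  80.89.7.52/30 (80.89.7.52 - 80.89.7.55) does not contain 80.89.7.60
  80.89.7.32/28 (80.89.7.32 - 80.89.7.47) does not contain 80.89.7.60
  80.121.7.32/27 (80.121.7.32 - 80.121.7.63) does not contain 80.89.7.60
  82.89.6.0/23 (82.89.6.0 - 82.89.7.255) does not contain 80.89.7.60
  80.89.32.0/19 (80.89.32.0 - 80.89.63.255) does not contain 80.89.7.60
  80.91.0.0/18 (80.91.0.0 - 80.91.63.255) does not contain 80.89.7.60
Longest matching prefix is /15 -> next hop R24.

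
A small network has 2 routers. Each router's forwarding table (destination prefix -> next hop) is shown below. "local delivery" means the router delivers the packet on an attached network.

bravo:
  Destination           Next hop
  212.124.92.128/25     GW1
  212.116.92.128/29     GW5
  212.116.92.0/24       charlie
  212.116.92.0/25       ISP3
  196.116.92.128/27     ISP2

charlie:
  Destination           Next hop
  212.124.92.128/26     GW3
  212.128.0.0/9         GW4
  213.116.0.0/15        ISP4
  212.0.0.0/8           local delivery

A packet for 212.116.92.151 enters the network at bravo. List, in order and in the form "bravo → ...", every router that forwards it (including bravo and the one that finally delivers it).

bravo → charlie

At bravo: longest match for 212.116.92.151 is 212.116.92.0/24 -> charlie
At charlie: longest match for 212.116.92.151 is 212.0.0.0/8 -> local delivery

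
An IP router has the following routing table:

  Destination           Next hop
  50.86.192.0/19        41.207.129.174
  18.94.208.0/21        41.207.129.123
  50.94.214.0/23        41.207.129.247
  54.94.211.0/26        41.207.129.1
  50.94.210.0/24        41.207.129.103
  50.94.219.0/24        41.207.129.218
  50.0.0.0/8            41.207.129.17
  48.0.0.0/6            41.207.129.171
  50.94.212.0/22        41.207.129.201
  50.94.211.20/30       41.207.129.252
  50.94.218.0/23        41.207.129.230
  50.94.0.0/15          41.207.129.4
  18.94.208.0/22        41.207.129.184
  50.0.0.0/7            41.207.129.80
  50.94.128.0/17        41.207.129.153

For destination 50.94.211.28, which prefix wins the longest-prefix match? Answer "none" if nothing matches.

Entries matching 50.94.211.28:
  48.0.0.0/6 (48.0.0.0 - 51.255.255.255)
  50.0.0.0/7 (50.0.0.0 - 51.255.255.255)
  50.0.0.0/8 (50.0.0.0 - 50.255.255.255)
  50.94.0.0/15 (50.94.0.0 - 50.95.255.255)
  50.94.128.0/17 (50.94.128.0 - 50.94.255.255)
Most specific is 50.94.128.0/17.

50.94.128.0/17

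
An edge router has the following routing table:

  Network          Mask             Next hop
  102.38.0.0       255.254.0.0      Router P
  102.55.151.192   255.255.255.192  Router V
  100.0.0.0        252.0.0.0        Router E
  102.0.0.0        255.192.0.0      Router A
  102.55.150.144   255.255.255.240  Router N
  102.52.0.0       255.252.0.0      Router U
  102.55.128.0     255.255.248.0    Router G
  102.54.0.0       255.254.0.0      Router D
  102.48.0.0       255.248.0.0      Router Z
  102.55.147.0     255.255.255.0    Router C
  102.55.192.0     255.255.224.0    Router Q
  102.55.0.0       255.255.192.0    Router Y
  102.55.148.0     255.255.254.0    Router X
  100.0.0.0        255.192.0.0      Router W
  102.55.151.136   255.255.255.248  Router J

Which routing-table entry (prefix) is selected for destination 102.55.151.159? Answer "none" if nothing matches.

Entries matching 102.55.151.159:
  100.0.0.0/6 (100.0.0.0 - 103.255.255.255)
  102.0.0.0/10 (102.0.0.0 - 102.63.255.255)
  102.48.0.0/13 (102.48.0.0 - 102.55.255.255)
  102.52.0.0/14 (102.52.0.0 - 102.55.255.255)
  102.54.0.0/15 (102.54.0.0 - 102.55.255.255)
Most specific is 102.54.0.0/15.

102.54.0.0/15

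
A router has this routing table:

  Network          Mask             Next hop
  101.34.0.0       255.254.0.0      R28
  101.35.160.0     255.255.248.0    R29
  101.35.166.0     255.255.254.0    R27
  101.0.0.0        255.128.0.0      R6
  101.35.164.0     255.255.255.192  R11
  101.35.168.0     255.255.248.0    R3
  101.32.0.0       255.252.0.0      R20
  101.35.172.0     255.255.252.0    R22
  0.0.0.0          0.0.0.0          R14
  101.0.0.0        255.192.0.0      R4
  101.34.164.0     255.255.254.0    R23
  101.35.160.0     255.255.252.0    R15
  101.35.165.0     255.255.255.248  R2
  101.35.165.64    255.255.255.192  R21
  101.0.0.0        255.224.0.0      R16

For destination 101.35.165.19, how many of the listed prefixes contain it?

Prefixes containing 101.35.165.19:
  0.0.0.0/0 (default, matches everything)
  101.0.0.0/9 (101.0.0.0 - 101.127.255.255)
  101.0.0.0/10 (101.0.0.0 - 101.63.255.255)
  101.32.0.0/14 (101.32.0.0 - 101.35.255.255)
  101.34.0.0/15 (101.34.0.0 - 101.35.255.255)
  101.35.160.0/21 (101.35.160.0 - 101.35.167.255)
Total matching entries: 6.

6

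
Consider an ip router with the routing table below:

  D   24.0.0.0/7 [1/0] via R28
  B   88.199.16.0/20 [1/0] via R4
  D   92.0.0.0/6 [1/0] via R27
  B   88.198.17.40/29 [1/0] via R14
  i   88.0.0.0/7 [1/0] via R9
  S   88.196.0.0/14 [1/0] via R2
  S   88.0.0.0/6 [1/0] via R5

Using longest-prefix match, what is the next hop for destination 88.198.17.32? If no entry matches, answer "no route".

Routes whose prefix contains 88.198.17.32:
  88.0.0.0/6 (88.0.0.0 - 91.255.255.255) -> R5
  88.0.0.0/7 (88.0.0.0 - 89.255.255.255) -> R9
  88.196.0.0/14 (88.196.0.0 - 88.199.255.255) -> R2
More-specific entries that do NOT match:
  88.198.17.40/29 (88.198.17.40 - 88.198.17.47) does not contain 88.198.17.32
  88.199.16.0/20 (88.199.16.0 - 88.199.31.255) does not contain 88.198.17.32
Longest matching prefix is /14 -> next hop R2.

R2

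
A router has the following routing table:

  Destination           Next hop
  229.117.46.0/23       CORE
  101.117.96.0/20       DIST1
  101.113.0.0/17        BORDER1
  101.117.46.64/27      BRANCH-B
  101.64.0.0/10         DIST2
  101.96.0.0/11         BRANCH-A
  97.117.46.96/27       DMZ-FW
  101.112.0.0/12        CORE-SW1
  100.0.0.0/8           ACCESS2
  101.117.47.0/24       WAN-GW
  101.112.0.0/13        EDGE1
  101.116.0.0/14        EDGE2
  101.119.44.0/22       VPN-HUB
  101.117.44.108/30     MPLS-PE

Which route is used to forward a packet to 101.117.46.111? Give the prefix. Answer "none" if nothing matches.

Entries matching 101.117.46.111:
  101.64.0.0/10 (101.64.0.0 - 101.127.255.255)
  101.96.0.0/11 (101.96.0.0 - 101.127.255.255)
  101.112.0.0/12 (101.112.0.0 - 101.127.255.255)
  101.112.0.0/13 (101.112.0.0 - 101.119.255.255)
  101.116.0.0/14 (101.116.0.0 - 101.119.255.255)
Most specific is 101.116.0.0/14.

101.116.0.0/14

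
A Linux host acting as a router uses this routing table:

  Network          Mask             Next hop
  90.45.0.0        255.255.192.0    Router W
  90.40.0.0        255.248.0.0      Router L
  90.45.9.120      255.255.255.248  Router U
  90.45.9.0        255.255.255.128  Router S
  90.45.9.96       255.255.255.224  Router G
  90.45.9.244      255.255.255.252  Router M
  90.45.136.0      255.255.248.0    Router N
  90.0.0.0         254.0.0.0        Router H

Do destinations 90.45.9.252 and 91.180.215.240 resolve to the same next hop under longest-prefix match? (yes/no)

90.45.9.252: longest match 90.45.0.0/18 -> Router W
91.180.215.240: longest match 90.0.0.0/7 -> Router H

no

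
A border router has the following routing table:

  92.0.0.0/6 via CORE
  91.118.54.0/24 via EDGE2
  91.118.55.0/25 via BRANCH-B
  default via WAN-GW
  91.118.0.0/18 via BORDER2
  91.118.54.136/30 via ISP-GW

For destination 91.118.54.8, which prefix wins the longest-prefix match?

Entries matching 91.118.54.8:
  0.0.0.0/0 (default, matches everything)
  91.118.0.0/18 (91.118.0.0 - 91.118.63.255)
  91.118.54.0/24 (91.118.54.0 - 91.118.54.255)
Most specific is 91.118.54.0/24.

91.118.54.0/24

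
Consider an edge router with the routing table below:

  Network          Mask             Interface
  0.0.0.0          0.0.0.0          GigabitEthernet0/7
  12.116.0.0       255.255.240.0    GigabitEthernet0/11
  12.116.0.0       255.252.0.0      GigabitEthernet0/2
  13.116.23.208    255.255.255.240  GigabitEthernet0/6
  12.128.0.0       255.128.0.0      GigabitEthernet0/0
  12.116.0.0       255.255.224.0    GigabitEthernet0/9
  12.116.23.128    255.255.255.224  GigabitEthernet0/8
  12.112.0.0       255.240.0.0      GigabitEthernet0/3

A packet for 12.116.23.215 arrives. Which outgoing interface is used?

Routes whose prefix contains 12.116.23.215:
  0.0.0.0/0 (default, matches everything) -> GigabitEthernet0/7
  12.112.0.0/12 (12.112.0.0 - 12.127.255.255) -> GigabitEthernet0/3
  12.116.0.0/14 (12.116.0.0 - 12.119.255.255) -> GigabitEthernet0/2
  12.116.0.0/19 (12.116.0.0 - 12.116.31.255) -> GigabitEthernet0/9
More-specific entries that do NOT match:
  13.116.23.208/28 (13.116.23.208 - 13.116.23.223) does not contain 12.116.23.215
  12.116.23.128/27 (12.116.23.128 - 12.116.23.159) does not contain 12.116.23.215
  12.116.0.0/20 (12.116.0.0 - 12.116.15.255) does not contain 12.116.23.215
Longest matching prefix is /19 -> interface GigabitEthernet0/9.

GigabitEthernet0/9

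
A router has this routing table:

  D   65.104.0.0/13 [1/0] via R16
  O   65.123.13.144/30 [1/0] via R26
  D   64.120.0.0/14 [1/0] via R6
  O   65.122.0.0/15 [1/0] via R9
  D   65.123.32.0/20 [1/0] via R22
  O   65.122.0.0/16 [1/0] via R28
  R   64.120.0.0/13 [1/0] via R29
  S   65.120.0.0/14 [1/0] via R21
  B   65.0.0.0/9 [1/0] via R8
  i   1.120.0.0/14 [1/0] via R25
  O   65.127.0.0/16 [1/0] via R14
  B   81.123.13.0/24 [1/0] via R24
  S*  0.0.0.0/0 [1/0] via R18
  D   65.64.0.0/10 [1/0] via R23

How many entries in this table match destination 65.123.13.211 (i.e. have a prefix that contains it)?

5

Prefixes containing 65.123.13.211:
  0.0.0.0/0 (default, matches everything)
  65.0.0.0/9 (65.0.0.0 - 65.127.255.255)
  65.64.0.0/10 (65.64.0.0 - 65.127.255.255)
  65.120.0.0/14 (65.120.0.0 - 65.123.255.255)
  65.122.0.0/15 (65.122.0.0 - 65.123.255.255)
Total matching entries: 5.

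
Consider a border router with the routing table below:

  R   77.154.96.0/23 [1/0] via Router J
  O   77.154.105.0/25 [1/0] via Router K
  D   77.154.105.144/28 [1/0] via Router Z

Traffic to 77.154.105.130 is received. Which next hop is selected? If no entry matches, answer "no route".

no route

No entry's prefix contains 77.154.105.130; there is no default route.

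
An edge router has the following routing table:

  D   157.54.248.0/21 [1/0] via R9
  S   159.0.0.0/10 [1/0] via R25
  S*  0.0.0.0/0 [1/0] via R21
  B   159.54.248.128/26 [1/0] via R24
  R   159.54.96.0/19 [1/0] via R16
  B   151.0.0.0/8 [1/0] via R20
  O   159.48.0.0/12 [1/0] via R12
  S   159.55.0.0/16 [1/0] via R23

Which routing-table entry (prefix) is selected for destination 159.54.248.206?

159.48.0.0/12

Entries matching 159.54.248.206:
  0.0.0.0/0 (default, matches everything)
  159.0.0.0/10 (159.0.0.0 - 159.63.255.255)
  159.48.0.0/12 (159.48.0.0 - 159.63.255.255)
Most specific is 159.48.0.0/12.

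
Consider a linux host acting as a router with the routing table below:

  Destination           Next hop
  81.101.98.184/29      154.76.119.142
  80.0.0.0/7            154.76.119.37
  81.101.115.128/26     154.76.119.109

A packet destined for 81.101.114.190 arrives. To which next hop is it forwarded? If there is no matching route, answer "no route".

154.76.119.37

Routes whose prefix contains 81.101.114.190:
  80.0.0.0/7 (80.0.0.0 - 81.255.255.255) -> 154.76.119.37
More-specific entries that do NOT match:
  81.101.98.184/29 (81.101.98.184 - 81.101.98.191) does not contain 81.101.114.190
  81.101.115.128/26 (81.101.115.128 - 81.101.115.191) does not contain 81.101.114.190
Longest matching prefix is /7 -> next hop 154.76.119.37.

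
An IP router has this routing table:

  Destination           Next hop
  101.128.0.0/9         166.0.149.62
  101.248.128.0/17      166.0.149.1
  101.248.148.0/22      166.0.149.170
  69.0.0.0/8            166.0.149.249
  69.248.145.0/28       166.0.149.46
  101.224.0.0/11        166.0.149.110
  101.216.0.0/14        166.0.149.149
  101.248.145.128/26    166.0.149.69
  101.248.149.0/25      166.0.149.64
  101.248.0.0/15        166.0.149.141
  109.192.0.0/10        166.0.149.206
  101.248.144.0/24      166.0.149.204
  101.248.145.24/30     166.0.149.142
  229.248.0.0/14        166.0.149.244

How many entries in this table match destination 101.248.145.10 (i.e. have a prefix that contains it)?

4

Prefixes containing 101.248.145.10:
  101.128.0.0/9 (101.128.0.0 - 101.255.255.255)
  101.224.0.0/11 (101.224.0.0 - 101.255.255.255)
  101.248.0.0/15 (101.248.0.0 - 101.249.255.255)
  101.248.128.0/17 (101.248.128.0 - 101.248.255.255)
Total matching entries: 4.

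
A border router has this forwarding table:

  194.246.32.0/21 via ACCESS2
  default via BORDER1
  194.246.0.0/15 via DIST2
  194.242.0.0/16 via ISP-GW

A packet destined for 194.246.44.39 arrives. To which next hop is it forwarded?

Routes whose prefix contains 194.246.44.39:
  0.0.0.0/0 (default, matches everything) -> BORDER1
  194.246.0.0/15 (194.246.0.0 - 194.247.255.255) -> DIST2
More-specific entries that do NOT match:
  194.246.32.0/21 (194.246.32.0 - 194.246.39.255) does not contain 194.246.44.39
  194.242.0.0/16 (194.242.0.0 - 194.242.255.255) does not contain 194.246.44.39
Longest matching prefix is /15 -> next hop DIST2.

DIST2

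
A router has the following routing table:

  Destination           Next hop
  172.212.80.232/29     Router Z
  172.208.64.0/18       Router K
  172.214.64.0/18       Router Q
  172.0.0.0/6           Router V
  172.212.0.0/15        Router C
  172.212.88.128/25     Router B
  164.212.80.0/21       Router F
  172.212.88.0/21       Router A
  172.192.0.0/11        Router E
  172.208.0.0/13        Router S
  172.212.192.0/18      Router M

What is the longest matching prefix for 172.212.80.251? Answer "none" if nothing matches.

172.212.0.0/15

Entries matching 172.212.80.251:
  172.0.0.0/6 (172.0.0.0 - 175.255.255.255)
  172.192.0.0/11 (172.192.0.0 - 172.223.255.255)
  172.208.0.0/13 (172.208.0.0 - 172.215.255.255)
  172.212.0.0/15 (172.212.0.0 - 172.213.255.255)
Most specific is 172.212.0.0/15.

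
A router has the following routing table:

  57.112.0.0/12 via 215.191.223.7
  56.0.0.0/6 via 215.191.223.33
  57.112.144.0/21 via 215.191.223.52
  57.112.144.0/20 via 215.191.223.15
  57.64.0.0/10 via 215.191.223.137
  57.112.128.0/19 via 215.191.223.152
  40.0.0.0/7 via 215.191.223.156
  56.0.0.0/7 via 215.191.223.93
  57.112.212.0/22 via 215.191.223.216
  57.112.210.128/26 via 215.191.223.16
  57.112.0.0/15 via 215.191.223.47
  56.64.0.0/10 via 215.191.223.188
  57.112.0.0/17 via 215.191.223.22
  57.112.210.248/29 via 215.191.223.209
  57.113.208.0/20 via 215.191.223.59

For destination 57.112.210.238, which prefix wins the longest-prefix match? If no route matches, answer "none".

Entries matching 57.112.210.238:
  56.0.0.0/6 (56.0.0.0 - 59.255.255.255)
  56.0.0.0/7 (56.0.0.0 - 57.255.255.255)
  57.64.0.0/10 (57.64.0.0 - 57.127.255.255)
  57.112.0.0/12 (57.112.0.0 - 57.127.255.255)
  57.112.0.0/15 (57.112.0.0 - 57.113.255.255)
Most specific is 57.112.0.0/15.

57.112.0.0/15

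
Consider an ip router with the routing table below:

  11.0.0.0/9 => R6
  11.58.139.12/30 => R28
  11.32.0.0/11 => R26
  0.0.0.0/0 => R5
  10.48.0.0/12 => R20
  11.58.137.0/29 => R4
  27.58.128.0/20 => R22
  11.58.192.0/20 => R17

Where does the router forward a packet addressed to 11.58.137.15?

Routes whose prefix contains 11.58.137.15:
  0.0.0.0/0 (default, matches everything) -> R5
  11.0.0.0/9 (11.0.0.0 - 11.127.255.255) -> R6
  11.32.0.0/11 (11.32.0.0 - 11.63.255.255) -> R26
More-specific entries that do NOT match:
  11.58.139.12/30 (11.58.139.12 - 11.58.139.15) does not contain 11.58.137.15
  11.58.137.0/29 (11.58.137.0 - 11.58.137.7) does not contain 11.58.137.15
  27.58.128.0/20 (27.58.128.0 - 27.58.143.255) does not contain 11.58.137.15
  11.58.192.0/20 (11.58.192.0 - 11.58.207.255) does not contain 11.58.137.15
  10.48.0.0/12 (10.48.0.0 - 10.63.255.255) does not contain 11.58.137.15
Longest matching prefix is /11 -> next hop R26.

R26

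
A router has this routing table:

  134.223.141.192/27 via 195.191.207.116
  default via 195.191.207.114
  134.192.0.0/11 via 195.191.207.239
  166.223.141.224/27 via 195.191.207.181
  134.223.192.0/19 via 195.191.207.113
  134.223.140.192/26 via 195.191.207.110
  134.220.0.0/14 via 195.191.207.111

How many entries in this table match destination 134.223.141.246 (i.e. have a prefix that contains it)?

3

Prefixes containing 134.223.141.246:
  0.0.0.0/0 (default, matches everything)
  134.192.0.0/11 (134.192.0.0 - 134.223.255.255)
  134.220.0.0/14 (134.220.0.0 - 134.223.255.255)
Total matching entries: 3.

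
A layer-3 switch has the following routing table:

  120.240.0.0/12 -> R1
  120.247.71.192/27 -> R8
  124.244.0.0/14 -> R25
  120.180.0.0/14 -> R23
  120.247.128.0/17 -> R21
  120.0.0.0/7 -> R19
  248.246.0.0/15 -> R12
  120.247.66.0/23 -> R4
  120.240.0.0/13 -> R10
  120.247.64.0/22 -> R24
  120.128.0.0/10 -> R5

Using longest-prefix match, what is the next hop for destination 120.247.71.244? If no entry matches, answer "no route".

Routes whose prefix contains 120.247.71.244:
  120.0.0.0/7 (120.0.0.0 - 121.255.255.255) -> R19
  120.240.0.0/12 (120.240.0.0 - 120.255.255.255) -> R1
  120.240.0.0/13 (120.240.0.0 - 120.247.255.255) -> R10
More-specific entries that do NOT match:
  120.247.71.192/27 (120.247.71.192 - 120.247.71.223) does not contain 120.247.71.244
  120.247.66.0/23 (120.247.66.0 - 120.247.67.255) does not contain 120.247.71.244
  120.247.64.0/22 (120.247.64.0 - 120.247.67.255) does not contain 120.247.71.244
  120.247.128.0/17 (120.247.128.0 - 120.247.255.255) does not contain 120.247.71.244
  248.246.0.0/15 (248.246.0.0 - 248.247.255.255) does not contain 120.247.71.244
  124.244.0.0/14 (124.244.0.0 - 124.247.255.255) does not contain 120.247.71.244
  120.180.0.0/14 (120.180.0.0 - 120.183.255.255) does not contain 120.247.71.244
Longest matching prefix is /13 -> next hop R10.

R10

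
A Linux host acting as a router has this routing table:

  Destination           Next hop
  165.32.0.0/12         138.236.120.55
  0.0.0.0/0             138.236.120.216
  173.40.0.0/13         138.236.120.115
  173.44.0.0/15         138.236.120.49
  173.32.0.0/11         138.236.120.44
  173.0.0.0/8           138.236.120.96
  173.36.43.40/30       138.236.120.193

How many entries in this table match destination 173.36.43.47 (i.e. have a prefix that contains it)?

3

Prefixes containing 173.36.43.47:
  0.0.0.0/0 (default, matches everything)
  173.0.0.0/8 (173.0.0.0 - 173.255.255.255)
  173.32.0.0/11 (173.32.0.0 - 173.63.255.255)
Total matching entries: 3.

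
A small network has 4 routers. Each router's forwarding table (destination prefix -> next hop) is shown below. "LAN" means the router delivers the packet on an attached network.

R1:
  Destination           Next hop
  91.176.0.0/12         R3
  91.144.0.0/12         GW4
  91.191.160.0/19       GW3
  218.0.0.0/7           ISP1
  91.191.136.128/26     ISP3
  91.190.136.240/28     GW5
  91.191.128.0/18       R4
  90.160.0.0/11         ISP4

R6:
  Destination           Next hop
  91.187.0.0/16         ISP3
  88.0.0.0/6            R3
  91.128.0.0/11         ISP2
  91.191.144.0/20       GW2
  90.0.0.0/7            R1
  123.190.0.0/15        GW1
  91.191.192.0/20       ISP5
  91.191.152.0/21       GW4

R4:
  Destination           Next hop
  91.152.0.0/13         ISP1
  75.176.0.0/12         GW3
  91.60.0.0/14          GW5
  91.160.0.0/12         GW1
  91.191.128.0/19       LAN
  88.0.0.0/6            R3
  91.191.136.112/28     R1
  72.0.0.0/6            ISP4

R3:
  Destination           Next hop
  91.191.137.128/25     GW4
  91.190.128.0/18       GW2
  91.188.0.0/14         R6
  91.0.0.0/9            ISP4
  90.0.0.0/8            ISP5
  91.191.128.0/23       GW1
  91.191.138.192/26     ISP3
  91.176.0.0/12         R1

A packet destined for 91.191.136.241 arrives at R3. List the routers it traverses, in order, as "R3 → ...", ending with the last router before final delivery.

At R3: longest match for 91.191.136.241 is 91.188.0.0/14 -> R6
At R6: longest match for 91.191.136.241 is 90.0.0.0/7 -> R1
At R1: longest match for 91.191.136.241 is 91.191.128.0/18 -> R4
At R4: longest match for 91.191.136.241 is 91.191.128.0/19 -> LAN

R3 → R6 → R1 → R4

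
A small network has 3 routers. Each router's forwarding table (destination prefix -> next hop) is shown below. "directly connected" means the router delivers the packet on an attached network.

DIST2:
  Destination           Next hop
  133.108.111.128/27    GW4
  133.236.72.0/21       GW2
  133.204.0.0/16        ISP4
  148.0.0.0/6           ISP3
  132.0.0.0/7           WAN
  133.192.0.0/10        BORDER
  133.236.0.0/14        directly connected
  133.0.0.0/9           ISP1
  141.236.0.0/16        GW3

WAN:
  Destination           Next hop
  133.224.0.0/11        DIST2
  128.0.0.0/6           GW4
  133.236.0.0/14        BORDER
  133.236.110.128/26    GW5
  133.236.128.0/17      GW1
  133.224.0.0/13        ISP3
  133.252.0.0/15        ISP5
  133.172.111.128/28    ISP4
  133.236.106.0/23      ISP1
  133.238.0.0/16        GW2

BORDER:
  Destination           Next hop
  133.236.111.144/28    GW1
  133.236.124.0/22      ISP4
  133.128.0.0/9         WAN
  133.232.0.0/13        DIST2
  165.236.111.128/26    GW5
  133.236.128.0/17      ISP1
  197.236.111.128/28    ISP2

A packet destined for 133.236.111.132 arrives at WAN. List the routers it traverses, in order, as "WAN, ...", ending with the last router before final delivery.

WAN, BORDER, DIST2

At WAN: longest match for 133.236.111.132 is 133.236.0.0/14 -> BORDER
At BORDER: longest match for 133.236.111.132 is 133.232.0.0/13 -> DIST2
At DIST2: longest match for 133.236.111.132 is 133.236.0.0/14 -> directly connected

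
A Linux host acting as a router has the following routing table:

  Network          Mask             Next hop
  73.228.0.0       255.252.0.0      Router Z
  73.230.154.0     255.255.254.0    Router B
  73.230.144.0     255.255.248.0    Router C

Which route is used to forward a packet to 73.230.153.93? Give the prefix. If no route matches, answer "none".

Entries matching 73.230.153.93:
  73.228.0.0/14 (73.228.0.0 - 73.231.255.255)
Most specific is 73.228.0.0/14.

73.228.0.0/14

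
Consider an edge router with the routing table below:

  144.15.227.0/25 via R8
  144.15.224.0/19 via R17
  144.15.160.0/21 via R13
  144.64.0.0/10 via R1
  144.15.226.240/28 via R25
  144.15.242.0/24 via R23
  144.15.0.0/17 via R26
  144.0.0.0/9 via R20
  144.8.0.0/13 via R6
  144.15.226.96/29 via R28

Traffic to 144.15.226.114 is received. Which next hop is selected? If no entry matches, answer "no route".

R17

Routes whose prefix contains 144.15.226.114:
  144.0.0.0/9 (144.0.0.0 - 144.127.255.255) -> R20
  144.8.0.0/13 (144.8.0.0 - 144.15.255.255) -> R6
  144.15.224.0/19 (144.15.224.0 - 144.15.255.255) -> R17
More-specific entries that do NOT match:
  144.15.226.96/29 (144.15.226.96 - 144.15.226.103) does not contain 144.15.226.114
  144.15.226.240/28 (144.15.226.240 - 144.15.226.255) does not contain 144.15.226.114
  144.15.227.0/25 (144.15.227.0 - 144.15.227.127) does not contain 144.15.226.114
  144.15.242.0/24 (144.15.242.0 - 144.15.242.255) does not contain 144.15.226.114
  144.15.160.0/21 (144.15.160.0 - 144.15.167.255) does not contain 144.15.226.114
Longest matching prefix is /19 -> next hop R17.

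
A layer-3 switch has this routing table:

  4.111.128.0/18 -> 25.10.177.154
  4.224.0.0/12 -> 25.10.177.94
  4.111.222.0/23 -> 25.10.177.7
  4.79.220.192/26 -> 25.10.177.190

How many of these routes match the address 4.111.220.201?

No listed prefix contains 4.111.220.201.
Total matching entries: 0.

0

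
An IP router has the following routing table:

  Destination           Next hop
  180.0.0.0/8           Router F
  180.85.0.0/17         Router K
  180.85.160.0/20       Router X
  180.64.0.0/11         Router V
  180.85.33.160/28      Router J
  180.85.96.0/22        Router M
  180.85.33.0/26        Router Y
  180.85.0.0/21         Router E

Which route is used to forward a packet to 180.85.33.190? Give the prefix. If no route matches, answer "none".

180.85.0.0/17

Entries matching 180.85.33.190:
  180.0.0.0/8 (180.0.0.0 - 180.255.255.255)
  180.64.0.0/11 (180.64.0.0 - 180.95.255.255)
  180.85.0.0/17 (180.85.0.0 - 180.85.127.255)
Most specific is 180.85.0.0/17.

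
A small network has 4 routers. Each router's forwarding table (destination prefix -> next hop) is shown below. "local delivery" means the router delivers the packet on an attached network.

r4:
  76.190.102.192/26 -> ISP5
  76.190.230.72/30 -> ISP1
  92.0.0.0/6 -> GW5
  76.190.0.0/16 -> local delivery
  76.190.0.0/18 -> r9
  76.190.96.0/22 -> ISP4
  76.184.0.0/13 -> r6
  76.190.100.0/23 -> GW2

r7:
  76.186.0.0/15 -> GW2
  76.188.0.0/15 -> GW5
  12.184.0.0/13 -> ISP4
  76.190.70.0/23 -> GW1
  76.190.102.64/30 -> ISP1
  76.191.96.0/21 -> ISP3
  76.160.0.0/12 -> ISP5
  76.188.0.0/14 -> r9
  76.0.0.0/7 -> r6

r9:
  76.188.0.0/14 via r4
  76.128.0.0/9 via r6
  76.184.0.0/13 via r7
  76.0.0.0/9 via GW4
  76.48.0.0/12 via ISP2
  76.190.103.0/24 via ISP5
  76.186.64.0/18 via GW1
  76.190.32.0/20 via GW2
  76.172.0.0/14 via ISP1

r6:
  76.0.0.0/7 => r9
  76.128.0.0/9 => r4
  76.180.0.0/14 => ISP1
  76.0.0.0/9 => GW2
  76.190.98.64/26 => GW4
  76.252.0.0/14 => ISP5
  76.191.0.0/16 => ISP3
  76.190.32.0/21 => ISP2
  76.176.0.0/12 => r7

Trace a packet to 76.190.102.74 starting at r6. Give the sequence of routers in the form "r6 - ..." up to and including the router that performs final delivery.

r6 - r7 - r9 - r4

At r6: longest match for 76.190.102.74 is 76.176.0.0/12 -> r7
At r7: longest match for 76.190.102.74 is 76.188.0.0/14 -> r9
At r9: longest match for 76.190.102.74 is 76.188.0.0/14 -> r4
At r4: longest match for 76.190.102.74 is 76.190.0.0/16 -> local delivery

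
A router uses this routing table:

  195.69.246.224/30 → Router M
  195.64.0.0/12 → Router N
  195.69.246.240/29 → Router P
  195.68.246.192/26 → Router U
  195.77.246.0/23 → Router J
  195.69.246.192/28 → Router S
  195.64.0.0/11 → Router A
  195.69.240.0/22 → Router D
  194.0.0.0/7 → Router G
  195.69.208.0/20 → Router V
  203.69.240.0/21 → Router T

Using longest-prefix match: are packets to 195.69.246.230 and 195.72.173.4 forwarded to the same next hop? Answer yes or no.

yes

195.69.246.230: longest match 195.64.0.0/12 -> Router N
195.72.173.4: longest match 195.64.0.0/12 -> Router N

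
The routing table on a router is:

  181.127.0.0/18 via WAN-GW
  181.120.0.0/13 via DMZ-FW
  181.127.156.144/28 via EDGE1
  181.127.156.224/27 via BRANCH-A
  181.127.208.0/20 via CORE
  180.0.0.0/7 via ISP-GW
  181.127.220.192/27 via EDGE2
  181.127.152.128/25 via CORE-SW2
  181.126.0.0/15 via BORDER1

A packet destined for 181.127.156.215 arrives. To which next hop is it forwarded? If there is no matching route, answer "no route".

BORDER1

Routes whose prefix contains 181.127.156.215:
  180.0.0.0/7 (180.0.0.0 - 181.255.255.255) -> ISP-GW
  181.120.0.0/13 (181.120.0.0 - 181.127.255.255) -> DMZ-FW
  181.126.0.0/15 (181.126.0.0 - 181.127.255.255) -> BORDER1
More-specific entries that do NOT match:
  181.127.156.144/28 (181.127.156.144 - 181.127.156.159) does not contain 181.127.156.215
  181.127.156.224/27 (181.127.156.224 - 181.127.156.255) does not contain 181.127.156.215
  181.127.220.192/27 (181.127.220.192 - 181.127.220.223) does not contain 181.127.156.215
  181.127.152.128/25 (181.127.152.128 - 181.127.152.255) does not contain 181.127.156.215
  181.127.208.0/20 (181.127.208.0 - 181.127.223.255) does not contain 181.127.156.215
  181.127.0.0/18 (181.127.0.0 - 181.127.63.255) does not contain 181.127.156.215
Longest matching prefix is /15 -> next hop BORDER1.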